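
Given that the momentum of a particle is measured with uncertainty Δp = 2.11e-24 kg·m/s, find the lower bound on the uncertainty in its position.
24.990 pm

Using the Heisenberg uncertainty principle:
ΔxΔp ≥ ℏ/2

The minimum uncertainty in position is:
Δx_min = ℏ/(2Δp)
Δx_min = (1.055e-34 J·s) / (2 × 2.110e-24 kg·m/s)
Δx_min = 2.499e-11 m = 24.990 pm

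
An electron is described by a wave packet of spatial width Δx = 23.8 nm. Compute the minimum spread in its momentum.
2.215 × 10^-27 kg·m/s

For a wave packet, the spatial width Δx and momentum spread Δp are related by the uncertainty principle:
ΔxΔp ≥ ℏ/2

The minimum momentum spread is:
Δp_min = ℏ/(2Δx)
Δp_min = (1.055e-34 J·s) / (2 × 2.380e-08 m)
Δp_min = 2.215e-27 kg·m/s

A wave packet cannot have both a well-defined position and well-defined momentum.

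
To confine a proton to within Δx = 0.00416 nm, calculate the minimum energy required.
299.756 meV

Localizing a particle requires giving it sufficient momentum uncertainty:

1. From uncertainty principle: Δp ≥ ℏ/(2Δx)
   Δp_min = (1.055e-34 J·s) / (2 × 4.160e-12 m)
   Δp_min = 1.268e-23 kg·m/s

2. This momentum uncertainty corresponds to kinetic energy:
   KE ≈ (Δp)²/(2m) = (1.268e-23)²/(2 × 1.673e-27 kg)
   KE = 4.803e-20 J = 299.756 meV

Tighter localization requires more energy.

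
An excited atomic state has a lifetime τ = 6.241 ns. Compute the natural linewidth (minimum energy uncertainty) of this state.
52.733 neV

Using the energy-time uncertainty principle:
ΔEΔt ≥ ℏ/2

The lifetime τ represents the time uncertainty Δt.
The natural linewidth (minimum energy uncertainty) is:

ΔE = ℏ/(2τ)
ΔE = (1.055e-34 J·s) / (2 × 6.241e-09 s)
ΔE = 8.449e-27 J = 52.733 neV

This natural linewidth limits the precision of spectroscopic measurements.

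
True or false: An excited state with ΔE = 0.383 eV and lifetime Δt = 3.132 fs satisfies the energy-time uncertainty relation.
Yes, it satisfies the uncertainty relation.

Calculate the product ΔEΔt:
ΔE = 0.383 eV = 6.136e-20 J
ΔEΔt = (6.136e-20 J) × (3.132e-15 s)
ΔEΔt = 1.922e-34 J·s

Compare to the minimum allowed value ℏ/2:
ℏ/2 = 5.273e-35 J·s

Since ΔEΔt = 1.922e-34 J·s ≥ 5.273e-35 J·s = ℏ/2,
this satisfies the uncertainty relation.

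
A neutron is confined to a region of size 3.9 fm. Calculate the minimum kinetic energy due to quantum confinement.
340.586 keV

Using the uncertainty principle:

1. Position uncertainty: Δx ≈ 3.900e-15 m
2. Minimum momentum uncertainty: Δp = ℏ/(2Δx) = 1.352e-20 kg·m/s
3. Minimum kinetic energy:
   KE = (Δp)²/(2m) = (1.352e-20)²/(2 × 1.675e-27 kg)
   KE = 5.457e-14 J = 340.586 keV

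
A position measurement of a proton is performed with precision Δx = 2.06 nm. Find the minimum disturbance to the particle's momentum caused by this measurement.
2.560 × 10^-26 kg·m/s

The uncertainty principle implies that measuring position disturbs momentum:
ΔxΔp ≥ ℏ/2

When we measure position with precision Δx, we necessarily introduce a momentum uncertainty:
Δp ≥ ℏ/(2Δx)
Δp_min = (1.055e-34 J·s) / (2 × 2.060e-09 m)
Δp_min = 2.560e-26 kg·m/s

The more precisely we measure position, the greater the momentum disturbance.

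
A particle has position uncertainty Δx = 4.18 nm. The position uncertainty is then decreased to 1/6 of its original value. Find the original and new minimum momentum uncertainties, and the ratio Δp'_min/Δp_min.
Original Δp_min = 1.261 × 10^-26 kg·m/s; new Δp'_min = 7.569 × 10^-26 kg·m/s; ratio Δp'_min/Δp_min = 6.

From the uncertainty principle ΔxΔp ≥ ℏ/2, the minimum momentum uncertainty is Δp_min = ℏ/(2Δx).

Original (Δx = 4.18 nm = 4.180e-09 m):
Δp_min = (1.055e-34 J·s)/(2 × 4.180e-09 m) = 1.261e-26 kg·m/s

When Δx → (1/6)Δx:
Δp'_min = ℏ/(2 × (1/6)Δx) = 6 × ℏ/(2Δx) = 6 × Δp_min
Δp'_min = 6 × 1.261e-26 kg·m/s = 7.569e-26 kg·m/s

Since Δp_min ∝ 1/Δx, when Δx is decreased to 1/6 of its original value, Δp_min increases to 6 times its original value.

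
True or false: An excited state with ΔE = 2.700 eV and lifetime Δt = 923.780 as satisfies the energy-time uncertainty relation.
Yes, it satisfies the uncertainty relation.

Calculate the product ΔEΔt:
ΔE = 2.700 eV = 4.326e-19 J
ΔEΔt = (4.326e-19 J) × (9.238e-16 s)
ΔEΔt = 3.996e-34 J·s

Compare to the minimum allowed value ℏ/2:
ℏ/2 = 5.273e-35 J·s

Since ΔEΔt = 3.996e-34 J·s ≥ 5.273e-35 J·s = ℏ/2,
this satisfies the uncertainty relation.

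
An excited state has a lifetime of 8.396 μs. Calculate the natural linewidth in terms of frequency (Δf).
9.478 kHz

Using the energy-time uncertainty principle and E = hf:
ΔEΔt ≥ ℏ/2
hΔf·Δt ≥ ℏ/2

The minimum frequency uncertainty is:
Δf = ℏ/(2hτ) = 1/(4πτ)
Δf = 1/(4π × 8.396e-06 s)
Δf = 9.478e+03 Hz = 9.478 kHz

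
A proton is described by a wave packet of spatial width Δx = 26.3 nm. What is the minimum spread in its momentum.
2.005 × 10^-27 kg·m/s

For a wave packet, the spatial width Δx and momentum spread Δp are related by the uncertainty principle:
ΔxΔp ≥ ℏ/2

The minimum momentum spread is:
Δp_min = ℏ/(2Δx)
Δp_min = (1.055e-34 J·s) / (2 × 2.630e-08 m)
Δp_min = 2.005e-27 kg·m/s

A wave packet cannot have both a well-defined position and well-defined momentum.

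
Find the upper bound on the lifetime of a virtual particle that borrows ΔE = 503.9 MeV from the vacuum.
6.531 × 10^-25 s

Using the energy-time uncertainty principle:
ΔEΔt ≥ ℏ/2

For a virtual particle borrowing energy ΔE, the maximum lifetime is:
Δt_max = ℏ/(2ΔE)

Converting energy:
ΔE = 503.9 MeV = 8.073e-11 J

Δt_max = (1.055e-34 J·s) / (2 × 8.073e-11 J)
Δt_max = 6.531e-25 s = 6.531 × 10^-25 s

Virtual particles with higher borrowed energy exist for shorter times.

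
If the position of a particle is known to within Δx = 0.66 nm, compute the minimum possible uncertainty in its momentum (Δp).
7.989 × 10^-26 kg·m/s

Using the Heisenberg uncertainty principle:
ΔxΔp ≥ ℏ/2

The minimum uncertainty in momentum is:
Δp_min = ℏ/(2Δx)
Δp_min = (1.055e-34 J·s) / (2 × 6.600e-10 m)
Δp_min = 7.989e-26 kg·m/s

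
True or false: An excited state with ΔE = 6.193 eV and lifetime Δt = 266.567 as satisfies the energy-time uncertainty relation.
Yes, it satisfies the uncertainty relation.

Calculate the product ΔEΔt:
ΔE = 6.193 eV = 9.922e-19 J
ΔEΔt = (9.922e-19 J) × (2.666e-16 s)
ΔEΔt = 2.645e-34 J·s

Compare to the minimum allowed value ℏ/2:
ℏ/2 = 5.273e-35 J·s

Since ΔEΔt = 2.645e-34 J·s ≥ 5.273e-35 J·s = ℏ/2,
this satisfies the uncertainty relation.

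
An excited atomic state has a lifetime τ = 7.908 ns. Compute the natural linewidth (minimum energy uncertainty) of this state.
41.617 neV

Using the energy-time uncertainty principle:
ΔEΔt ≥ ℏ/2

The lifetime τ represents the time uncertainty Δt.
The natural linewidth (minimum energy uncertainty) is:

ΔE = ℏ/(2τ)
ΔE = (1.055e-34 J·s) / (2 × 7.908e-09 s)
ΔE = 6.668e-27 J = 41.617 neV

This natural linewidth limits the precision of spectroscopic measurements.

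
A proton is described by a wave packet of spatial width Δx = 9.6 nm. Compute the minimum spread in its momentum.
5.493 × 10^-27 kg·m/s

For a wave packet, the spatial width Δx and momentum spread Δp are related by the uncertainty principle:
ΔxΔp ≥ ℏ/2

The minimum momentum spread is:
Δp_min = ℏ/(2Δx)
Δp_min = (1.055e-34 J·s) / (2 × 9.600e-09 m)
Δp_min = 5.493e-27 kg·m/s

A wave packet cannot have both a well-defined position and well-defined momentum.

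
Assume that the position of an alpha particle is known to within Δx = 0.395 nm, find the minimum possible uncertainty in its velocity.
20.090 m/s

Using the Heisenberg uncertainty principle and Δp = mΔv:
ΔxΔp ≥ ℏ/2
Δx(mΔv) ≥ ℏ/2

The minimum uncertainty in velocity is:
Δv_min = ℏ/(2mΔx)
Δv_min = (1.055e-34 J·s) / (2 × 6.645e-27 kg × 3.950e-10 m)
Δv_min = 2.009e+01 m/s = 20.090 m/s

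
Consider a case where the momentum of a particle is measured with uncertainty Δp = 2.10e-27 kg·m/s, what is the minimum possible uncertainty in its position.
25.109 nm

Using the Heisenberg uncertainty principle:
ΔxΔp ≥ ℏ/2

The minimum uncertainty in position is:
Δx_min = ℏ/(2Δp)
Δx_min = (1.055e-34 J·s) / (2 × 2.100e-27 kg·m/s)
Δx_min = 2.511e-08 m = 25.109 nm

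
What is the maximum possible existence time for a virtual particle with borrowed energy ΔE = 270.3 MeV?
1.218 ys

Using the energy-time uncertainty principle:
ΔEΔt ≥ ℏ/2

For a virtual particle borrowing energy ΔE, the maximum lifetime is:
Δt_max = ℏ/(2ΔE)

Converting energy:
ΔE = 270.3 MeV = 4.331e-11 J

Δt_max = (1.055e-34 J·s) / (2 × 4.331e-11 J)
Δt_max = 1.218e-24 s = 1.218 ys

Virtual particles with higher borrowed energy exist for shorter times.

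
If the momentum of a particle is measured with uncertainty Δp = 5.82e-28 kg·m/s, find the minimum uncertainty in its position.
90.599 nm

Using the Heisenberg uncertainty principle:
ΔxΔp ≥ ℏ/2

The minimum uncertainty in position is:
Δx_min = ℏ/(2Δp)
Δx_min = (1.055e-34 J·s) / (2 × 5.820e-28 kg·m/s)
Δx_min = 9.060e-08 m = 90.599 nm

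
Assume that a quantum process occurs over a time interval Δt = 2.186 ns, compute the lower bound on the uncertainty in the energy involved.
150.552 neV

Using the energy-time uncertainty principle:
ΔEΔt ≥ ℏ/2

The minimum uncertainty in energy is:
ΔE_min = ℏ/(2Δt)
ΔE_min = (1.055e-34 J·s) / (2 × 2.186e-09 s)
ΔE_min = 2.412e-26 J = 150.552 neV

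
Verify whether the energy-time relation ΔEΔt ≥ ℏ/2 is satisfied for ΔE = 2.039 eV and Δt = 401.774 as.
Yes, it satisfies the uncertainty relation.

Calculate the product ΔEΔt:
ΔE = 2.039 eV = 3.267e-19 J
ΔEΔt = (3.267e-19 J) × (4.018e-16 s)
ΔEΔt = 1.313e-34 J·s

Compare to the minimum allowed value ℏ/2:
ℏ/2 = 5.273e-35 J·s

Since ΔEΔt = 1.313e-34 J·s ≥ 5.273e-35 J·s = ℏ/2,
this satisfies the uncertainty relation.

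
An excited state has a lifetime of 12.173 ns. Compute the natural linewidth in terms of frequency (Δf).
6.537 MHz

Using the energy-time uncertainty principle and E = hf:
ΔEΔt ≥ ℏ/2
hΔf·Δt ≥ ℏ/2

The minimum frequency uncertainty is:
Δf = ℏ/(2hτ) = 1/(4πτ)
Δf = 1/(4π × 1.217e-08 s)
Δf = 6.537e+06 Hz = 6.537 MHz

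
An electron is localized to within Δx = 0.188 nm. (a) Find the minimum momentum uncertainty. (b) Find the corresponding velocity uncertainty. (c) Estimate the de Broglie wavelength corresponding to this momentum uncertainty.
(a) Δp_min = 2.805 × 10^-25 kg·m/s
(b) Δv_min = 307.893 km/s
(c) λ_dB = 2.362 nm

Step-by-step:

(a) From the uncertainty principle:
Δp_min = ℏ/(2Δx) = (1.055e-34 J·s)/(2 × 1.880e-10 m) = 2.805e-25 kg·m/s

(b) The velocity uncertainty:
Δv = Δp/m = (2.805e-25 kg·m/s)/(9.109e-31 kg) = 3.079e+05 m/s = 307.893 km/s

(c) The de Broglie wavelength for this momentum:
λ = h/p = (6.626e-34 J·s)/(2.805e-25 kg·m/s) = 2.362e-09 m = 2.362 nm

Note: The de Broglie wavelength is comparable to the localization size, as expected from wave-particle duality.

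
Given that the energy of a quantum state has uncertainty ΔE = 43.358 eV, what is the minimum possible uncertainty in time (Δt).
7.590 as

Using the energy-time uncertainty principle:
ΔEΔt ≥ ℏ/2

The minimum uncertainty in time is:
Δt_min = ℏ/(2ΔE)
Δt_min = (1.055e-34 J·s) / (2 × 6.947e-18 J)
Δt_min = 7.590e-18 s = 7.590 as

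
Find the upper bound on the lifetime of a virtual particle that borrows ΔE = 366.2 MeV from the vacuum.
8.987 × 10^-25 s

Using the energy-time uncertainty principle:
ΔEΔt ≥ ℏ/2

For a virtual particle borrowing energy ΔE, the maximum lifetime is:
Δt_max = ℏ/(2ΔE)

Converting energy:
ΔE = 366.2 MeV = 5.867e-11 J

Δt_max = (1.055e-34 J·s) / (2 × 5.867e-11 J)
Δt_max = 8.987e-25 s = 8.987 × 10^-25 s

Virtual particles with higher borrowed energy exist for shorter times.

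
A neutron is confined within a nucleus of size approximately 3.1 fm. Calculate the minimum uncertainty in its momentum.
1.701 × 10^-20 kg·m/s

Using the Heisenberg uncertainty principle:
ΔxΔp ≥ ℏ/2

With Δx ≈ L = 3.100e-15 m (the confinement size):
Δp_min = ℏ/(2Δx)
Δp_min = (1.055e-34 J·s) / (2 × 3.100e-15 m)
Δp_min = 1.701e-20 kg·m/s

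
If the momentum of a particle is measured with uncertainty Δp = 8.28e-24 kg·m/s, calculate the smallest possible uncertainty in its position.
6.368 pm

Using the Heisenberg uncertainty principle:
ΔxΔp ≥ ℏ/2

The minimum uncertainty in position is:
Δx_min = ℏ/(2Δp)
Δx_min = (1.055e-34 J·s) / (2 × 8.280e-24 kg·m/s)
Δx_min = 6.368e-12 m = 6.368 pm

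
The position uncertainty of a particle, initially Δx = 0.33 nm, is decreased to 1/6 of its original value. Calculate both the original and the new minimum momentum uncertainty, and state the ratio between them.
Original Δp_min = 1.598 × 10^-25 kg·m/s; new Δp'_min = 9.587 × 10^-25 kg·m/s; ratio Δp'_min/Δp_min = 6.

From the uncertainty principle ΔxΔp ≥ ℏ/2, the minimum momentum uncertainty is Δp_min = ℏ/(2Δx).

Original (Δx = 0.33 nm = 3.300e-10 m):
Δp_min = (1.055e-34 J·s)/(2 × 3.300e-10 m) = 1.598e-25 kg·m/s

When Δx → (1/6)Δx:
Δp'_min = ℏ/(2 × (1/6)Δx) = 6 × ℏ/(2Δx) = 6 × Δp_min
Δp'_min = 6 × 1.598e-25 kg·m/s = 9.587e-25 kg·m/s

Since Δp_min ∝ 1/Δx, when Δx is decreased to 1/6 of its original value, Δp_min increases to 6 times its original value.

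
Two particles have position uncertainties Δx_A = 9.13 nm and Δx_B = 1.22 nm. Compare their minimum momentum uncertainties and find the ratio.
Particle B has the larger minimum momentum uncertainty, by a factor of 7.48.

For each particle, the minimum momentum uncertainty is Δp_min = ℏ/(2Δx):

Particle A: Δp_A = ℏ/(2×9.130e-09 m) = 5.775e-27 kg·m/s
Particle B: Δp_B = ℏ/(2×1.220e-09 m) = 4.322e-26 kg·m/s

Ratio: Δp_B/Δp_A = 7.48

Since Δp_min ∝ 1/Δx, the particle with smaller position uncertainty (B) has larger momentum uncertainty.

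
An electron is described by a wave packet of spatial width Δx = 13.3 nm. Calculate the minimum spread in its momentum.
3.965 × 10^-27 kg·m/s

For a wave packet, the spatial width Δx and momentum spread Δp are related by the uncertainty principle:
ΔxΔp ≥ ℏ/2

The minimum momentum spread is:
Δp_min = ℏ/(2Δx)
Δp_min = (1.055e-34 J·s) / (2 × 1.330e-08 m)
Δp_min = 3.965e-27 kg·m/s

A wave packet cannot have both a well-defined position and well-defined momentum.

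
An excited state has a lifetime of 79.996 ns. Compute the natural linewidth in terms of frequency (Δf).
994.768 kHz

Using the energy-time uncertainty principle and E = hf:
ΔEΔt ≥ ℏ/2
hΔf·Δt ≥ ℏ/2

The minimum frequency uncertainty is:
Δf = ℏ/(2hτ) = 1/(4πτ)
Δf = 1/(4π × 8.000e-08 s)
Δf = 9.948e+05 Hz = 994.768 kHz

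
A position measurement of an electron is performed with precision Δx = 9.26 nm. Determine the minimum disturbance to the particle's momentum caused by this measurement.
5.694 × 10^-27 kg·m/s

The uncertainty principle implies that measuring position disturbs momentum:
ΔxΔp ≥ ℏ/2

When we measure position with precision Δx, we necessarily introduce a momentum uncertainty:
Δp ≥ ℏ/(2Δx)
Δp_min = (1.055e-34 J·s) / (2 × 9.260e-09 m)
Δp_min = 5.694e-27 kg·m/s

The more precisely we measure position, the greater the momentum disturbance.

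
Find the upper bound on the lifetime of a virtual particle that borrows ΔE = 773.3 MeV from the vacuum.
4.256 × 10^-25 s

Using the energy-time uncertainty principle:
ΔEΔt ≥ ℏ/2

For a virtual particle borrowing energy ΔE, the maximum lifetime is:
Δt_max = ℏ/(2ΔE)

Converting energy:
ΔE = 773.3 MeV = 1.239e-10 J

Δt_max = (1.055e-34 J·s) / (2 × 1.239e-10 J)
Δt_max = 4.256e-25 s = 4.256 × 10^-25 s

Virtual particles with higher borrowed energy exist for shorter times.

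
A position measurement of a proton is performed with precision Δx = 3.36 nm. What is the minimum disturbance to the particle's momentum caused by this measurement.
1.569 × 10^-26 kg·m/s

The uncertainty principle implies that measuring position disturbs momentum:
ΔxΔp ≥ ℏ/2

When we measure position with precision Δx, we necessarily introduce a momentum uncertainty:
Δp ≥ ℏ/(2Δx)
Δp_min = (1.055e-34 J·s) / (2 × 3.360e-09 m)
Δp_min = 1.569e-26 kg·m/s

The more precisely we measure position, the greater the momentum disturbance.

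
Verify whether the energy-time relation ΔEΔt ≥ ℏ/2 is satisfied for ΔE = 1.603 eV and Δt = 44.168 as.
No, it violates the uncertainty relation.

Calculate the product ΔEΔt:
ΔE = 1.603 eV = 2.568e-19 J
ΔEΔt = (2.568e-19 J) × (4.417e-17 s)
ΔEΔt = 1.134e-35 J·s

Compare to the minimum allowed value ℏ/2:
ℏ/2 = 5.273e-35 J·s

Since ΔEΔt = 1.134e-35 J·s < 5.273e-35 J·s = ℏ/2,
this violates the uncertainty relation.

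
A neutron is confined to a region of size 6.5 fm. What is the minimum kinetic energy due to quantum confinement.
122.611 keV

Using the uncertainty principle:

1. Position uncertainty: Δx ≈ 6.500e-15 m
2. Minimum momentum uncertainty: Δp = ℏ/(2Δx) = 8.112e-21 kg·m/s
3. Minimum kinetic energy:
   KE = (Δp)²/(2m) = (8.112e-21)²/(2 × 1.675e-27 kg)
   KE = 1.964e-14 J = 122.611 keV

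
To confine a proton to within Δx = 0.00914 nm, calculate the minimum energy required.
62.096 meV

Localizing a particle requires giving it sufficient momentum uncertainty:

1. From uncertainty principle: Δp ≥ ℏ/(2Δx)
   Δp_min = (1.055e-34 J·s) / (2 × 9.140e-12 m)
   Δp_min = 5.769e-24 kg·m/s

2. This momentum uncertainty corresponds to kinetic energy:
   KE ≈ (Δp)²/(2m) = (5.769e-24)²/(2 × 1.673e-27 kg)
   KE = 9.949e-21 J = 62.096 meV

Tighter localization requires more energy.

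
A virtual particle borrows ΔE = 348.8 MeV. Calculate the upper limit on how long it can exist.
9.435 × 10^-25 s

Using the energy-time uncertainty principle:
ΔEΔt ≥ ℏ/2

For a virtual particle borrowing energy ΔE, the maximum lifetime is:
Δt_max = ℏ/(2ΔE)

Converting energy:
ΔE = 348.8 MeV = 5.588e-11 J

Δt_max = (1.055e-34 J·s) / (2 × 5.588e-11 J)
Δt_max = 9.435e-25 s = 9.435 × 10^-25 s

Virtual particles with higher borrowed energy exist for shorter times.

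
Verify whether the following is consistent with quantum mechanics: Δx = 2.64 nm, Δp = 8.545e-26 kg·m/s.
Yes, it satisfies the uncertainty principle.

Calculate the product ΔxΔp:
ΔxΔp = (2.640e-09 m) × (8.545e-26 kg·m/s)
ΔxΔp = 2.256e-34 J·s

Compare to the minimum allowed value ℏ/2:
ℏ/2 = 5.273e-35 J·s

Since ΔxΔp = 2.256e-34 J·s ≥ 5.273e-35 J·s = ℏ/2,
the measurement satisfies the uncertainty principle.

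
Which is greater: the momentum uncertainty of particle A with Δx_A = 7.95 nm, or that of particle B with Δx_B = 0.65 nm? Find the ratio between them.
Particle B has the larger minimum momentum uncertainty, by a factor of 12.23.

For each particle, the minimum momentum uncertainty is Δp_min = ℏ/(2Δx):

Particle A: Δp_A = ℏ/(2×7.950e-09 m) = 6.633e-27 kg·m/s
Particle B: Δp_B = ℏ/(2×6.500e-10 m) = 8.112e-26 kg·m/s

Ratio: Δp_B/Δp_A = 12.23

Since Δp_min ∝ 1/Δx, the particle with smaller position uncertainty (B) has larger momentum uncertainty.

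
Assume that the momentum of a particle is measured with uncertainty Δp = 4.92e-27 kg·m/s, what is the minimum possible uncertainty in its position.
10.717 nm

Using the Heisenberg uncertainty principle:
ΔxΔp ≥ ℏ/2

The minimum uncertainty in position is:
Δx_min = ℏ/(2Δp)
Δx_min = (1.055e-34 J·s) / (2 × 4.920e-27 kg·m/s)
Δx_min = 1.072e-08 m = 10.717 nm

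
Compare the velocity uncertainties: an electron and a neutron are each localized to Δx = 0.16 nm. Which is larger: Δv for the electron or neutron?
The electron has the larger minimum velocity uncertainty, by a ratio of 1838.7.

For both particles, Δp_min = ℏ/(2Δx) = 3.296e-25 kg·m/s (same for both).

The velocity uncertainty is Δv = Δp/m:
- electron: Δv = 3.296e-25 / 9.109e-31 = 3.618e+05 m/s = 361.774 km/s
- neutron: Δv = 3.296e-25 / 1.675e-27 = 1.968e+02 m/s = 196.757 m/s

Ratio: 3.618e+05 / 1.968e+02 = 1838.7

The lighter particle has larger velocity uncertainty because Δv ∝ 1/m.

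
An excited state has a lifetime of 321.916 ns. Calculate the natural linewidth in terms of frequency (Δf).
247.199 kHz

Using the energy-time uncertainty principle and E = hf:
ΔEΔt ≥ ℏ/2
hΔf·Δt ≥ ℏ/2

The minimum frequency uncertainty is:
Δf = ℏ/(2hτ) = 1/(4πτ)
Δf = 1/(4π × 3.219e-07 s)
Δf = 2.472e+05 Hz = 247.199 kHz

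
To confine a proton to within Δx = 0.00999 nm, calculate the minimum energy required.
51.978 meV

Localizing a particle requires giving it sufficient momentum uncertainty:

1. From uncertainty principle: Δp ≥ ℏ/(2Δx)
   Δp_min = (1.055e-34 J·s) / (2 × 9.990e-12 m)
   Δp_min = 5.278e-24 kg·m/s

2. This momentum uncertainty corresponds to kinetic energy:
   KE ≈ (Δp)²/(2m) = (5.278e-24)²/(2 × 1.673e-27 kg)
   KE = 8.328e-21 J = 51.978 meV

Tighter localization requires more energy.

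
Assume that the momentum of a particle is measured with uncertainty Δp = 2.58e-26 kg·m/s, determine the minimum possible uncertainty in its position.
2.044 nm

Using the Heisenberg uncertainty principle:
ΔxΔp ≥ ℏ/2

The minimum uncertainty in position is:
Δx_min = ℏ/(2Δp)
Δx_min = (1.055e-34 J·s) / (2 × 2.580e-26 kg·m/s)
Δx_min = 2.044e-09 m = 2.044 nm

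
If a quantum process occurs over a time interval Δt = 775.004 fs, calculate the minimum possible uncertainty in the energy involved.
424.651 μeV

Using the energy-time uncertainty principle:
ΔEΔt ≥ ℏ/2

The minimum uncertainty in energy is:
ΔE_min = ℏ/(2Δt)
ΔE_min = (1.055e-34 J·s) / (2 × 7.750e-13 s)
ΔE_min = 6.804e-23 J = 424.651 μeV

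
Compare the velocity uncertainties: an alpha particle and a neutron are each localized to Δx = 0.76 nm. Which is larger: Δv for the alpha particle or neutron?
The neutron has the larger minimum velocity uncertainty, by a ratio of 4.0.

For both particles, Δp_min = ℏ/(2Δx) = 6.938e-26 kg·m/s (same for both).

The velocity uncertainty is Δv = Δp/m:
- alpha particle: Δv = 6.938e-26 / 6.645e-27 = 1.044e+01 m/s = 10.441 m/s
- neutron: Δv = 6.938e-26 / 1.675e-27 = 4.142e+01 m/s = 41.423 m/s

Ratio: 4.142e+01 / 1.044e+01 = 4.0

The lighter particle has larger velocity uncertainty because Δv ∝ 1/m.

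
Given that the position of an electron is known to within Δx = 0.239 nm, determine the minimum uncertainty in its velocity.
242.192 km/s

Using the Heisenberg uncertainty principle and Δp = mΔv:
ΔxΔp ≥ ℏ/2
Δx(mΔv) ≥ ℏ/2

The minimum uncertainty in velocity is:
Δv_min = ℏ/(2mΔx)
Δv_min = (1.055e-34 J·s) / (2 × 9.109e-31 kg × 2.390e-10 m)
Δv_min = 2.422e+05 m/s = 242.192 km/s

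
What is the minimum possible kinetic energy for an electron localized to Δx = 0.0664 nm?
2.160 eV

Localizing a particle requires giving it sufficient momentum uncertainty:

1. From uncertainty principle: Δp ≥ ℏ/(2Δx)
   Δp_min = (1.055e-34 J·s) / (2 × 6.640e-11 m)
   Δp_min = 7.941e-25 kg·m/s

2. This momentum uncertainty corresponds to kinetic energy:
   KE ≈ (Δp)²/(2m) = (7.941e-25)²/(2 × 9.109e-31 kg)
   KE = 3.461e-19 J = 2.160 eV

Tighter localization requires more energy.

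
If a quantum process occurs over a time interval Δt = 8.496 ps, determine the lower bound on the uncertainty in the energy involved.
38.737 μeV

Using the energy-time uncertainty principle:
ΔEΔt ≥ ℏ/2

The minimum uncertainty in energy is:
ΔE_min = ℏ/(2Δt)
ΔE_min = (1.055e-34 J·s) / (2 × 8.496e-12 s)
ΔE_min = 6.206e-24 J = 38.737 μeV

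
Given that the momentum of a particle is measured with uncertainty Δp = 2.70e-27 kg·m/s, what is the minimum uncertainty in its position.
19.529 nm

Using the Heisenberg uncertainty principle:
ΔxΔp ≥ ℏ/2

The minimum uncertainty in position is:
Δx_min = ℏ/(2Δp)
Δx_min = (1.055e-34 J·s) / (2 × 2.700e-27 kg·m/s)
Δx_min = 1.953e-08 m = 19.529 nm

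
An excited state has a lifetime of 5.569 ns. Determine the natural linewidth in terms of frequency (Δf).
14.289 MHz

Using the energy-time uncertainty principle and E = hf:
ΔEΔt ≥ ℏ/2
hΔf·Δt ≥ ℏ/2

The minimum frequency uncertainty is:
Δf = ℏ/(2hτ) = 1/(4πτ)
Δf = 1/(4π × 5.569e-09 s)
Δf = 1.429e+07 Hz = 14.289 MHz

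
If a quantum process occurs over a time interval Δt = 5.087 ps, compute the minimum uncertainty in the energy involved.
64.695 μeV

Using the energy-time uncertainty principle:
ΔEΔt ≥ ℏ/2

The minimum uncertainty in energy is:
ΔE_min = ℏ/(2Δt)
ΔE_min = (1.055e-34 J·s) / (2 × 5.087e-12 s)
ΔE_min = 1.037e-23 J = 64.695 μeV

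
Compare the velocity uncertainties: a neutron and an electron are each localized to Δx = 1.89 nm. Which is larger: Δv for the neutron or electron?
The electron has the larger minimum velocity uncertainty, by a ratio of 1838.7.

For both particles, Δp_min = ℏ/(2Δx) = 2.790e-26 kg·m/s (same for both).

The velocity uncertainty is Δv = Δp/m:
- neutron: Δv = 2.790e-26 / 1.675e-27 = 1.666e+01 m/s = 16.657 m/s
- electron: Δv = 2.790e-26 / 9.109e-31 = 3.063e+04 m/s = 30.626 km/s

Ratio: 3.063e+04 / 1.666e+01 = 1838.7

The lighter particle has larger velocity uncertainty because Δv ∝ 1/m.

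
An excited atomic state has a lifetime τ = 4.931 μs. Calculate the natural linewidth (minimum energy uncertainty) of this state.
66.742 peV

Using the energy-time uncertainty principle:
ΔEΔt ≥ ℏ/2

The lifetime τ represents the time uncertainty Δt.
The natural linewidth (minimum energy uncertainty) is:

ΔE = ℏ/(2τ)
ΔE = (1.055e-34 J·s) / (2 × 4.931e-06 s)
ΔE = 1.069e-29 J = 66.742 peV

This natural linewidth limits the precision of spectroscopic measurements.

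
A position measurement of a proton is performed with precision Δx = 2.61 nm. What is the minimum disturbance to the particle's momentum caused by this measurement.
2.020 × 10^-26 kg·m/s

The uncertainty principle implies that measuring position disturbs momentum:
ΔxΔp ≥ ℏ/2

When we measure position with precision Δx, we necessarily introduce a momentum uncertainty:
Δp ≥ ℏ/(2Δx)
Δp_min = (1.055e-34 J·s) / (2 × 2.610e-09 m)
Δp_min = 2.020e-26 kg·m/s

The more precisely we measure position, the greater the momentum disturbance.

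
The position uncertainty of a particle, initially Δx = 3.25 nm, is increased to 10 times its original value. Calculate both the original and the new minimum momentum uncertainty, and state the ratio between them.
Original Δp_min = 1.622 × 10^-26 kg·m/s; new Δp'_min = 1.622 × 10^-27 kg·m/s; ratio Δp'_min/Δp_min = 1/10.

From the uncertainty principle ΔxΔp ≥ ℏ/2, the minimum momentum uncertainty is Δp_min = ℏ/(2Δx).

Original (Δx = 3.25 nm = 3.250e-09 m):
Δp_min = (1.055e-34 J·s)/(2 × 3.250e-09 m) = 1.622e-26 kg·m/s

When Δx → 10Δx:
Δp'_min = ℏ/(2 × 10Δx) = (1/10) × ℏ/(2Δx) = (1/10) × Δp_min
Δp'_min = 1/10 × 1.622e-26 kg·m/s = 1.622e-27 kg·m/s

Since Δp_min ∝ 1/Δx, when Δx is increased to 10 times its original value, Δp_min decreases to 1/10 of its original value.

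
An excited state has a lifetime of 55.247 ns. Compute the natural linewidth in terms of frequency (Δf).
1.440 MHz

Using the energy-time uncertainty principle and E = hf:
ΔEΔt ≥ ℏ/2
hΔf·Δt ≥ ℏ/2

The minimum frequency uncertainty is:
Δf = ℏ/(2hτ) = 1/(4πτ)
Δf = 1/(4π × 5.525e-08 s)
Δf = 1.440e+06 Hz = 1.440 MHz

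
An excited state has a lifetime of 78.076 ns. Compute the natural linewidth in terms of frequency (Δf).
1.019 MHz

Using the energy-time uncertainty principle and E = hf:
ΔEΔt ≥ ℏ/2
hΔf·Δt ≥ ℏ/2

The minimum frequency uncertainty is:
Δf = ℏ/(2hτ) = 1/(4πτ)
Δf = 1/(4π × 7.808e-08 s)
Δf = 1.019e+06 Hz = 1.019 MHz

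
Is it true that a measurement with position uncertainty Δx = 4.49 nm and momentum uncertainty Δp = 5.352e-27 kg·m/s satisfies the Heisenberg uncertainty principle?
No, it violates the uncertainty principle (impossible measurement).

Calculate the product ΔxΔp:
ΔxΔp = (4.490e-09 m) × (5.352e-27 kg·m/s)
ΔxΔp = 2.403e-35 J·s

Compare to the minimum allowed value ℏ/2:
ℏ/2 = 5.273e-35 J·s

Since ΔxΔp = 2.403e-35 J·s < 5.273e-35 J·s = ℏ/2,
the measurement violates the uncertainty principle.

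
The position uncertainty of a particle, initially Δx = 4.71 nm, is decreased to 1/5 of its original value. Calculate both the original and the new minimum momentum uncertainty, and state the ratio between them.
Original Δp_min = 1.120 × 10^-26 kg·m/s; new Δp'_min = 5.598 × 10^-26 kg·m/s; ratio Δp'_min/Δp_min = 5.

From the uncertainty principle ΔxΔp ≥ ℏ/2, the minimum momentum uncertainty is Δp_min = ℏ/(2Δx).

Original (Δx = 4.71 nm = 4.710e-09 m):
Δp_min = (1.055e-34 J·s)/(2 × 4.710e-09 m) = 1.120e-26 kg·m/s

When Δx → (1/5)Δx:
Δp'_min = ℏ/(2 × (1/5)Δx) = 5 × ℏ/(2Δx) = 5 × Δp_min
Δp'_min = 5 × 1.120e-26 kg·m/s = 5.598e-26 kg·m/s

Since Δp_min ∝ 1/Δx, when Δx is decreased to 1/5 of its original value, Δp_min increases to 5 times its original value.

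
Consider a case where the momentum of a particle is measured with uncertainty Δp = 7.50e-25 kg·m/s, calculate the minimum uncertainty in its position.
70.305 pm

Using the Heisenberg uncertainty principle:
ΔxΔp ≥ ℏ/2

The minimum uncertainty in position is:
Δx_min = ℏ/(2Δp)
Δx_min = (1.055e-34 J·s) / (2 × 7.500e-25 kg·m/s)
Δx_min = 7.030e-11 m = 70.305 pm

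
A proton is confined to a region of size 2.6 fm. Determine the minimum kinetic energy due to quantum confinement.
767.375 keV

Using the uncertainty principle:

1. Position uncertainty: Δx ≈ 2.600e-15 m
2. Minimum momentum uncertainty: Δp = ℏ/(2Δx) = 2.028e-20 kg·m/s
3. Minimum kinetic energy:
   KE = (Δp)²/(2m) = (2.028e-20)²/(2 × 1.673e-27 kg)
   KE = 1.229e-13 J = 767.375 keV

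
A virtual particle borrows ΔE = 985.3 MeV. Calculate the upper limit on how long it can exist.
3.340 × 10^-25 s

Using the energy-time uncertainty principle:
ΔEΔt ≥ ℏ/2

For a virtual particle borrowing energy ΔE, the maximum lifetime is:
Δt_max = ℏ/(2ΔE)

Converting energy:
ΔE = 985.3 MeV = 1.579e-10 J

Δt_max = (1.055e-34 J·s) / (2 × 1.579e-10 J)
Δt_max = 3.340e-25 s = 3.340 × 10^-25 s

Virtual particles with higher borrowed energy exist for shorter times.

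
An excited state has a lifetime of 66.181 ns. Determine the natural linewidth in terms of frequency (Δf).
1.202 MHz

Using the energy-time uncertainty principle and E = hf:
ΔEΔt ≥ ℏ/2
hΔf·Δt ≥ ℏ/2

The minimum frequency uncertainty is:
Δf = ℏ/(2hτ) = 1/(4πτ)
Δf = 1/(4π × 6.618e-08 s)
Δf = 1.202e+06 Hz = 1.202 MHz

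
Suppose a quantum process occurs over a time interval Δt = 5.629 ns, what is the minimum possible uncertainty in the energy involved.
58.466 neV

Using the energy-time uncertainty principle:
ΔEΔt ≥ ℏ/2

The minimum uncertainty in energy is:
ΔE_min = ℏ/(2Δt)
ΔE_min = (1.055e-34 J·s) / (2 × 5.629e-09 s)
ΔE_min = 9.367e-27 J = 58.466 neV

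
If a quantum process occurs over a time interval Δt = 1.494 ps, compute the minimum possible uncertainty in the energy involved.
220.285 μeV

Using the energy-time uncertainty principle:
ΔEΔt ≥ ℏ/2

The minimum uncertainty in energy is:
ΔE_min = ℏ/(2Δt)
ΔE_min = (1.055e-34 J·s) / (2 × 1.494e-12 s)
ΔE_min = 3.529e-23 J = 220.285 μeV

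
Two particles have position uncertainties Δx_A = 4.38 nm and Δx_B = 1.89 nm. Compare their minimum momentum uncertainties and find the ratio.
Particle B has the larger minimum momentum uncertainty, by a factor of 2.32.

For each particle, the minimum momentum uncertainty is Δp_min = ℏ/(2Δx):

Particle A: Δp_A = ℏ/(2×4.380e-09 m) = 1.204e-26 kg·m/s
Particle B: Δp_B = ℏ/(2×1.890e-09 m) = 2.790e-26 kg·m/s

Ratio: Δp_B/Δp_A = 2.32

Since Δp_min ∝ 1/Δx, the particle with smaller position uncertainty (B) has larger momentum uncertainty.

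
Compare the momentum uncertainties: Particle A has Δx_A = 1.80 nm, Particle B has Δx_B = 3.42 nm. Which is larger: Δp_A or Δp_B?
Particle A has the larger minimum momentum uncertainty, by a factor of 1.90.

For each particle, the minimum momentum uncertainty is Δp_min = ℏ/(2Δx):

Particle A: Δp_A = ℏ/(2×1.800e-09 m) = 2.929e-26 kg·m/s
Particle B: Δp_B = ℏ/(2×3.420e-09 m) = 1.542e-26 kg·m/s

Ratio: Δp_A/Δp_B = 1.90

Since Δp_min ∝ 1/Δx, the particle with smaller position uncertainty (A) has larger momentum uncertainty.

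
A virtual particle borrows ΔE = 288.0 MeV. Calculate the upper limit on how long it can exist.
1.143 ys

Using the energy-time uncertainty principle:
ΔEΔt ≥ ℏ/2

For a virtual particle borrowing energy ΔE, the maximum lifetime is:
Δt_max = ℏ/(2ΔE)

Converting energy:
ΔE = 288.0 MeV = 4.614e-11 J

Δt_max = (1.055e-34 J·s) / (2 × 4.614e-11 J)
Δt_max = 1.143e-24 s = 1.143 ys

Virtual particles with higher borrowed energy exist for shorter times.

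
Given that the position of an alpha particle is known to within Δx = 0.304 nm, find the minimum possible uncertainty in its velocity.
26.104 m/s

Using the Heisenberg uncertainty principle and Δp = mΔv:
ΔxΔp ≥ ℏ/2
Δx(mΔv) ≥ ℏ/2

The minimum uncertainty in velocity is:
Δv_min = ℏ/(2mΔx)
Δv_min = (1.055e-34 J·s) / (2 × 6.645e-27 kg × 3.040e-10 m)
Δv_min = 2.610e+01 m/s = 26.104 m/s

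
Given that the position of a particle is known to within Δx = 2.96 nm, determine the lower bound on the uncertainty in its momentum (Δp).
1.781 × 10^-26 kg·m/s

Using the Heisenberg uncertainty principle:
ΔxΔp ≥ ℏ/2

The minimum uncertainty in momentum is:
Δp_min = ℏ/(2Δx)
Δp_min = (1.055e-34 J·s) / (2 × 2.960e-09 m)
Δp_min = 1.781e-26 kg·m/s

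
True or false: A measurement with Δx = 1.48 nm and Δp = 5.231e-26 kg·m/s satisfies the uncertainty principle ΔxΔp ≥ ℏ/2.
Yes, it satisfies the uncertainty principle.

Calculate the product ΔxΔp:
ΔxΔp = (1.480e-09 m) × (5.231e-26 kg·m/s)
ΔxΔp = 7.742e-35 J·s

Compare to the minimum allowed value ℏ/2:
ℏ/2 = 5.273e-35 J·s

Since ΔxΔp = 7.742e-35 J·s ≥ 5.273e-35 J·s = ℏ/2,
the measurement satisfies the uncertainty principle.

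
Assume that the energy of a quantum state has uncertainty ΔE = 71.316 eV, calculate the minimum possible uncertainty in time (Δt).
4.615 as

Using the energy-time uncertainty principle:
ΔEΔt ≥ ℏ/2

The minimum uncertainty in time is:
Δt_min = ℏ/(2ΔE)
Δt_min = (1.055e-34 J·s) / (2 × 1.143e-17 J)
Δt_min = 4.615e-18 s = 4.615 as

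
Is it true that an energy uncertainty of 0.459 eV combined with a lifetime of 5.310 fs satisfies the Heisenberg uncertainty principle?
Yes, it satisfies the uncertainty relation.

Calculate the product ΔEΔt:
ΔE = 0.459 eV = 7.354e-20 J
ΔEΔt = (7.354e-20 J) × (5.310e-15 s)
ΔEΔt = 3.905e-34 J·s

Compare to the minimum allowed value ℏ/2:
ℏ/2 = 5.273e-35 J·s

Since ΔEΔt = 3.905e-34 J·s ≥ 5.273e-35 J·s = ℏ/2,
this satisfies the uncertainty relation.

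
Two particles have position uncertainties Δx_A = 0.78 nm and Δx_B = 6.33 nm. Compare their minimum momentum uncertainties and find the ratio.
Particle A has the larger minimum momentum uncertainty, by a factor of 8.12.

For each particle, the minimum momentum uncertainty is Δp_min = ℏ/(2Δx):

Particle A: Δp_A = ℏ/(2×7.800e-10 m) = 6.760e-26 kg·m/s
Particle B: Δp_B = ℏ/(2×6.330e-09 m) = 8.330e-27 kg·m/s

Ratio: Δp_A/Δp_B = 8.12

Since Δp_min ∝ 1/Δx, the particle with smaller position uncertainty (A) has larger momentum uncertainty.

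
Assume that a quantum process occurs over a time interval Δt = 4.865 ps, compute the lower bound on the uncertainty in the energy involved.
67.648 μeV

Using the energy-time uncertainty principle:
ΔEΔt ≥ ℏ/2

The minimum uncertainty in energy is:
ΔE_min = ℏ/(2Δt)
ΔE_min = (1.055e-34 J·s) / (2 × 4.865e-12 s)
ΔE_min = 1.084e-23 J = 67.648 μeV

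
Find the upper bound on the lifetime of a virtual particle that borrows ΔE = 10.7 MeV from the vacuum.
30.758 ys

Using the energy-time uncertainty principle:
ΔEΔt ≥ ℏ/2

For a virtual particle borrowing energy ΔE, the maximum lifetime is:
Δt_max = ℏ/(2ΔE)

Converting energy:
ΔE = 10.7 MeV = 1.714e-12 J

Δt_max = (1.055e-34 J·s) / (2 × 1.714e-12 J)
Δt_max = 3.076e-23 s = 30.758 ys

Virtual particles with higher borrowed energy exist for shorter times.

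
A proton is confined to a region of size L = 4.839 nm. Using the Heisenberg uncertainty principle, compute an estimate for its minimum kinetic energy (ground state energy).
221.535 neV

Using the uncertainty principle to estimate ground state energy:

1. The position uncertainty is approximately the confinement size:
   Δx ≈ L = 4.839e-09 m

2. From ΔxΔp ≥ ℏ/2, the minimum momentum uncertainty is:
   Δp ≈ ℏ/(2L) = 1.090e-26 kg·m/s

3. The kinetic energy is approximately:
   KE ≈ (Δp)²/(2m) = (1.090e-26)²/(2 × 1.673e-27 kg)
   KE ≈ 3.549e-26 J = 221.535 neV

This is an order-of-magnitude estimate of the ground state energy.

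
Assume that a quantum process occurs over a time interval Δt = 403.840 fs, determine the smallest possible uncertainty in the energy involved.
814.942 μeV

Using the energy-time uncertainty principle:
ΔEΔt ≥ ℏ/2

The minimum uncertainty in energy is:
ΔE_min = ℏ/(2Δt)
ΔE_min = (1.055e-34 J·s) / (2 × 4.038e-13 s)
ΔE_min = 1.306e-22 J = 814.942 μeV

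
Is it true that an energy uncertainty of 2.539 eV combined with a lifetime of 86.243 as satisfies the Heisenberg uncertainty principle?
No, it violates the uncertainty relation.

Calculate the product ΔEΔt:
ΔE = 2.539 eV = 4.068e-19 J
ΔEΔt = (4.068e-19 J) × (8.624e-17 s)
ΔEΔt = 3.508e-35 J·s

Compare to the minimum allowed value ℏ/2:
ℏ/2 = 5.273e-35 J·s

Since ΔEΔt = 3.508e-35 J·s < 5.273e-35 J·s = ℏ/2,
this violates the uncertainty relation.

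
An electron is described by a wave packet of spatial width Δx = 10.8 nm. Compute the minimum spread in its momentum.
4.882 × 10^-27 kg·m/s

For a wave packet, the spatial width Δx and momentum spread Δp are related by the uncertainty principle:
ΔxΔp ≥ ℏ/2

The minimum momentum spread is:
Δp_min = ℏ/(2Δx)
Δp_min = (1.055e-34 J·s) / (2 × 1.080e-08 m)
Δp_min = 4.882e-27 kg·m/s

A wave packet cannot have both a well-defined position and well-defined momentum.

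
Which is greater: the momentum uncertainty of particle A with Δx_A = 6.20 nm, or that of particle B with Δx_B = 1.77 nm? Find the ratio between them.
Particle B has the larger minimum momentum uncertainty, by a factor of 3.50.

For each particle, the minimum momentum uncertainty is Δp_min = ℏ/(2Δx):

Particle A: Δp_A = ℏ/(2×6.200e-09 m) = 8.505e-27 kg·m/s
Particle B: Δp_B = ℏ/(2×1.770e-09 m) = 2.979e-26 kg·m/s

Ratio: Δp_B/Δp_A = 3.50

Since Δp_min ∝ 1/Δx, the particle with smaller position uncertainty (B) has larger momentum uncertainty.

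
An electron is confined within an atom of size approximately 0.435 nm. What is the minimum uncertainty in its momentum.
1.212 × 10^-25 kg·m/s

Using the Heisenberg uncertainty principle:
ΔxΔp ≥ ℏ/2

With Δx ≈ L = 4.350e-10 m (the confinement size):
Δp_min = ℏ/(2Δx)
Δp_min = (1.055e-34 J·s) / (2 × 4.350e-10 m)
Δp_min = 1.212e-25 kg·m/s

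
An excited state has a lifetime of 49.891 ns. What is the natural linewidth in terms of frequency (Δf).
1.595 MHz

Using the energy-time uncertainty principle and E = hf:
ΔEΔt ≥ ℏ/2
hΔf·Δt ≥ ℏ/2

The minimum frequency uncertainty is:
Δf = ℏ/(2hτ) = 1/(4πτ)
Δf = 1/(4π × 4.989e-08 s)
Δf = 1.595e+06 Hz = 1.595 MHz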